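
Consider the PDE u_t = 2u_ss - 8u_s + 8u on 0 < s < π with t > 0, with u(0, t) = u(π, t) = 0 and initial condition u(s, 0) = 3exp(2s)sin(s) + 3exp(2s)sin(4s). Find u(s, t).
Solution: Substitute u = exp(2s)w, i.e. w = exp(-2s)u.
By the product rule, u_s = exp(2s)(w_s + 2w), u_ss = exp(2s)(w_ss + 4w_s + 4w), u_t = exp(2s)w_t.
Substituting into the PDE and dividing by exp(2s): w_t = 2(w_ss + 4w_s + 4w) - 8(w_s + 2w) + 8w.
The lower-order terms cancel, leaving the standard heat equation w_t = 2w_ss.
Initial data for w: w(s,0) = exp(-2s)u(s,0) = 3sin(s) + 3sin(4s). The boundary conditions carry over: w(0,t) = w(π,t) = 0.
Solve for w:
  Using separation of variables w = X(s)T(t):
  Eigenfunctions: sin(ns), n = 1, 2, 3, ...
  General solution: w(s, t) = Σ c_n sin(ns) exp(-2n² t)
  Matching w(s,0) = 3sin(s) + 3sin(4s) term by term: c_1=3, c_4=3.
Hence w(s,t) = 3exp(-2t)sin(s) + 3exp(-32t)sin(4s).
Transform back: u(s,t) = exp(2s)w(s,t).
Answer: u(s, t) = 3exp(2s)exp(-2t)sin(s) + 3exp(2s)exp(-32t)sin(4s)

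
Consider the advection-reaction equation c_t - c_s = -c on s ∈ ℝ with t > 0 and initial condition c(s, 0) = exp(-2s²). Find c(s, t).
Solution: Substitute c = exp(-t)u, i.e. u = exp(t)c.
By the product rule, c_t = exp(-t)(u_t - u), c_s = exp(-t)u_s.
Substituting into the PDE and dividing by exp(-t): u_t - u - u_s = -u.
The lower-order terms cancel, leaving the standard advection equation u_t - u_s = 0.
Initial data for u: u(s,0) = c(s,0) = exp(-2s²).
Solve for u:
  By method of characteristics (waves move left with speed 1):
  Along characteristics s + t = const, u is constant, so u(s,t) = f(s + t) with f = u(·, 0).
Hence u(s,t) = exp(-2(s + t)²).
Transform back: c(s,t) = exp(-t)u(s,t).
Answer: c(s, t) = exp(-t)exp(-2(s + t)²)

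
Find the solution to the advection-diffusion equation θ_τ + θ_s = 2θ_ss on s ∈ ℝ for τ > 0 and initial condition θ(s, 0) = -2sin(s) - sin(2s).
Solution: Moving frame: η = s - τ, σ = τ, θ = u(η,σ), so θ_τ = u_σ - u_η and θ_ss = u_ηη.
Hence θ_τ + θ_s = u_σ and the PDE becomes the heat equation u_σ = 2u_ηη on η ∈ ℝ.
Initial data: u(η,0) = θ(η,0) = -2sin(η) - sin(2η). Each mode sin(nη) decays as exp(-2n²σ) on ℝ, so u(η,σ) = Σ c_n exp(-2n²σ) sin(nη) with c_1=-2, c_2=-1: u(η,σ) = -2exp(-2σ)sin(η) - exp(-8σ)sin(2η).
Substituting back: θ(s,τ) = u(s - τ, τ).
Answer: θ(s, τ) = -2exp(-2τ)sin(s - τ) - exp(-8τ)sin(2s - 2τ)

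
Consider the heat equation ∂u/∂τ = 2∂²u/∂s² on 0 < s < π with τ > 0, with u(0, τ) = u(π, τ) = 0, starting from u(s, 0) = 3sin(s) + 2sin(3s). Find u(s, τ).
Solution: Separating variables: u = Σ c_n exp(-2n²τ) sin(ns). From u(s,0) = 3sin(s) + 2sin(3s): c_1=3, c_3=2.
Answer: u(s, τ) = 3exp(-2τ)sin(s) + 2exp(-18τ)sin(3s)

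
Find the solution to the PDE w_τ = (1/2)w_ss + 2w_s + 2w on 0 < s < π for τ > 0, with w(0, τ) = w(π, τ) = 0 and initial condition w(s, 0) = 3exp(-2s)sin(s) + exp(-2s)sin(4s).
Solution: Substitute w = exp(-2s)u, i.e. u = exp(2s)w.
By the product rule, w_s = exp(-2s)(u_s - 2u), w_ss = exp(-2s)(u_ss - 4u_s + 4u), w_τ = exp(-2s)u_τ.
Substituting into the PDE and dividing by exp(-2s): u_τ = (1/2)(u_ss - 4u_s + 4u) + 2(u_s - 2u) + 2u.
The lower-order terms cancel, leaving the standard heat equation u_τ = (1/2)u_ss.
Initial data for u: u(s,0) = exp(2s)w(s,0) = 3sin(s) + sin(4s). The boundary conditions carry over: u(0,τ) = u(π,τ) = 0.
Solve for u:
  Using separation of variables u = X(s)T(τ):
  Eigenfunctions: sin(ns), n = 1, 2, 3, ...
  General solution: u(s, τ) = Σ c_n sin(ns) exp(-n² τ/2)
  Matching u(s,0) = 3sin(s) + sin(4s) term by term: c_1=3, c_4=1.
Hence u(s,τ) = exp(-8τ)sin(4s) + 3exp(-τ/2)sin(s).
Transform back: w(s,τ) = exp(-2s)u(s,τ).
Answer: w(s, τ) = exp(-2s)exp(-8τ)sin(4s) + 3exp(-2s)exp(-τ/2)sin(s)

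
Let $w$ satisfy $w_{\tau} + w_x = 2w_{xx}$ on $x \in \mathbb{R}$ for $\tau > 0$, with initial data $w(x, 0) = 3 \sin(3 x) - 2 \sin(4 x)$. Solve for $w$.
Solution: Moving frame: $\eta = x - \tau$, $\sigma = \tau$, $w = u(\eta,\sigma)$, so $w_{\tau} = u_{\sigma} - u_{\eta}$ and $w_{xx} = u_{\eta\eta}$.
Hence $w_{\tau} + w_x = u_{\sigma}$ and the PDE becomes the heat equation $u_{\sigma} = 2u_{\eta\eta}$ on $\eta \in \mathbb{R}$.
Initial data: $u(\eta,0) = w(\eta,0) = 3 \sin(3 \eta) - 2 \sin(4 \eta)$. Each mode $\sin(n\eta)$ decays as $e^{-2n^2\sigma}$ on $\mathbb{R}$, so $u(\eta,\sigma) = \sum c_n e^{-2n^2\sigma} \sin(n\eta)$ with $c_3=3, c_4=-2$: $u(\eta,\sigma) = 3 e^{-18 \sigma} \sin(3 \eta) - 2 e^{-32 \sigma} \sin(4 \eta)$.
Substituting back: $w(x,\tau) = u(x - \tau, \tau)$.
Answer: $w(x, \tau) = -3 e^{-18 \tau} \sin(3 \tau - 3 x) + 2 e^{-32 \tau} \sin(4 \tau - 4 x)$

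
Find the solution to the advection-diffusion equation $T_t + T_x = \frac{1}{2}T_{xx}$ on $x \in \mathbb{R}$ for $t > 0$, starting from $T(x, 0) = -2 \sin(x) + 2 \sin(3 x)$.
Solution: Change to a moving frame: let $\eta = x - t$, $\sigma = t$ and write $T(x,t) = u(\eta,\sigma)$.
By the chain rule $T_t = u_{\sigma} - u_{\eta}$, $T_x = u_{\eta}$, $T_{xx} = u_{\eta\eta}$.
Then $T_t + T_x = u_{\sigma}$: the advection term cancels and the PDE becomes the heat equation $u_{\sigma} = \frac{1}{2}u_{\eta\eta}$ on $\eta \in \mathbb{R}$.
Initial data: $u(\eta,0) = T(\eta,0) = -2 \sin(\eta) + 2 \sin(3 \eta)$.
On $\eta \in \mathbb{R}$ each mode satisfies $(\sin(n\eta))'' = -n^2 \sin(n\eta)$, so $e^{-n^2\sigma/2} \sin(n\eta)$ solves the heat equation; by superposition $u(\eta,\sigma) = \sum c_n e^{-n^2\sigma/2} \sin(n\eta)$.
Reading off the coefficients: $c_1=-2, c_3=2$, so $u(\eta,\sigma) = -2 e^{-\sigma/2} \sin(\eta) + 2 e^{-9 \sigma/2} \sin(3 \eta)$.
Substituting back $\eta = x - t$, $\sigma = t$: $T(x,t) = u(x - t, t)$.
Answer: $T(x, t) = 2 e^{-t/2} \sin(t - x) - 2 e^{-9 t/2} \sin(3 t - 3 x)$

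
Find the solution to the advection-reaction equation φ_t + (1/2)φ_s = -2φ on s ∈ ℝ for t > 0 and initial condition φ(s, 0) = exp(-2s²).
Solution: Substitute φ = exp(-2t)u.
Then φ_t = exp(-2t)(u_t - 2u), φ_s = exp(-2t)u_s; substituting and dividing by exp(-2t), the lower-order terms cancel: u_t + (1/2)u_s = 0 (standard advection equation).
Data for u: u(s,0) = φ(s,0) = exp(-2s²).
By characteristics (ds/dt = 1/2), u(s,t) = f(s - (1/2)t) with f = u(·, 0).
So u(s,t) = exp(-2(s - t/2)²), and φ(s,t) = exp(-2t)u(s,t).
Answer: φ(s, t) = exp(-2t)exp(-2(s - t/2)²)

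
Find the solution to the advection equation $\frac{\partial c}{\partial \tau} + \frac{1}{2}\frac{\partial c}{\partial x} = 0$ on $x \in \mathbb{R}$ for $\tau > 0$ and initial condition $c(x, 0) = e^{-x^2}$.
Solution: By method of characteristics (waves move right with speed 1/2):
Along characteristics $x - \frac{1}{2}\tau =$ const, $c$ is constant, so $c(x,\tau) = f(x - \frac{1}{2}\tau)$ with $f = c( \cdot , 0)$.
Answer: $c(x, \tau) = e^{-(-\tau/2 + x)^2}$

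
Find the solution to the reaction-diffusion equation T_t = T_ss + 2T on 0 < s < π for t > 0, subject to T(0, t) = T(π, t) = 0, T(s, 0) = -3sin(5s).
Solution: Substitute T = exp(2t)u, i.e. u = exp(-2t)T.
By the product rule, T_t = exp(2t)(u_t + 2u), T_ss = exp(2t)u_ss.
Substituting into the PDE and dividing by exp(2t): u_t + 2u = u_ss + 2u.
The lower-order terms cancel, leaving the standard heat equation u_t = u_ss.
Initial data for u: u(s,0) = T(s,0) = -3sin(5s). The boundary conditions carry over: u(0,t) = u(π,t) = 0.
Solve for u:
  Using separation of variables u = X(s)G(t):
  Eigenfunctions: sin(ns), n = 1, 2, 3, ...
  General solution: u(s, t) = Σ c_n sin(ns) exp(-n² t)
  Matching u(s,0) = -3sin(5s) term by term: c_5=-3.
Hence u(s,t) = -3exp(-25t)sin(5s).
Transform back: T(s,t) = exp(2t)u(s,t).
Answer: T(s, t) = -3exp(-23t)sin(5s)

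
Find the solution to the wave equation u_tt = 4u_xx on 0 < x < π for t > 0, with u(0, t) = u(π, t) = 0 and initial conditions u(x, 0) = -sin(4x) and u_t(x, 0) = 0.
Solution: Separating variables: u = Σ [A_n cos(ω_n t) + B_n sin(ω_n t)] sin(nx), ω_n = 2n. From ICs: A_4=-1.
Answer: u(x, t) = -sin(4x)cos(8t)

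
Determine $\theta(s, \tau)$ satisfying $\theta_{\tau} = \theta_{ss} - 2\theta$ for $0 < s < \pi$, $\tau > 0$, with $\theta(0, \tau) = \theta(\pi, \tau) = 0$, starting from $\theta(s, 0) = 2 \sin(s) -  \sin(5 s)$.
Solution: Substitute $\theta = e^{-2\tau}u$.
Then $\theta_{\tau} = e^{-2\tau}(u_{\tau} - 2u)$, $\theta_{ss} = e^{-2\tau}u_{ss}$; substituting and dividing by $e^{-2\tau}$, the lower-order terms cancel: $u_{\tau} = u_{ss}$ (standard heat equation).
Data for $u$: $u(s,0) = \theta(s,0) = 2 \sin(s) - \sin(5 s)$. The boundary conditions carry over: $u(0,\tau) = u(\pi,\tau) = 0$.
Separating variables: $u = \sum c_n e^{-n^2\tau} \sin(ns)$. From $u(s,0) = 2 \sin(s) - \sin(5 s)$: $c_1=2, c_5=-1$.
So $u(s,\tau) = 2 e^{-\tau} \sin(s) - e^{-25 \tau} \sin(5 s)$, and $\theta(s,\tau) = e^{-2\tau}u(s,\tau)$.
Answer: $\theta(s, \tau) = 2 e^{-3 \tau} \sin(s) -  e^{-27 \tau} \sin(5 s)$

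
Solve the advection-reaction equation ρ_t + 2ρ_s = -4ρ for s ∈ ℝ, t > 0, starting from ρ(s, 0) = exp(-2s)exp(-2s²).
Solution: Substitute ρ = exp(-2s)u.
Then ρ_s = exp(-2s)(u_s - 2u), ρ_t = exp(-2s)u_t; substituting and dividing by exp(-2s), the lower-order terms cancel: u_t + 2u_s = 0 (standard advection equation).
Data for u: u(s,0) = exp(2s)ρ(s,0) = exp(-2s²).
By characteristics (ds/dt = 2), u(s,t) = f(s - 2t) with f = u(·, 0).
So u(s,t) = exp(-2(s - 2t)²), and ρ(s,t) = exp(-2s)u(s,t).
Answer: ρ(s, t) = exp(-2s)exp(-2(s - 2t)²)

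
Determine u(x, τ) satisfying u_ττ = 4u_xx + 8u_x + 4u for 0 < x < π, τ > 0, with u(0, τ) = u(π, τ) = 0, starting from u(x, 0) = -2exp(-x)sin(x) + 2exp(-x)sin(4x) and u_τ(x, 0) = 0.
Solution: Substitute u = exp(-x)w, i.e. w = exp(x)u.
By the product rule, u_x = exp(-x)(w_x - w), u_xx = exp(-x)(w_xx - 2w_x + w), u_ττ = exp(-x)w_ττ.
Substituting into the PDE and dividing by exp(-x): w_ττ = 4(w_xx - 2w_x + w) + 8(w_x - w) + 4w.
The lower-order terms cancel, leaving the standard wave equation w_ττ = 4w_xx.
Initial data for w: w(x,0) = exp(x)u(x,0) = -2sin(x) + 2sin(4x); w_τ(x,0) = exp(x)u_τ(x,0) = 0. The boundary conditions carry over: w(0,τ) = w(π,τ) = 0.
Solve for w:
  Using separation of variables w = X(x)T(τ):
  Eigenfunctions: sin(nx), n = 1, 2, 3, ...
  General solution: w(x, τ) = Σ [A_n cos(2n τ) + B_n sin(2n τ)] sin(nx)
  From w(x,0) = -2sin(x) + 2sin(4x): A_1=-2, A_4=2. From w_τ(x,0) = 0: all B_n = 0.
Hence w(x,τ) = -2sin(x)cos(2τ) + 2sin(4x)cos(8τ).
Transform back: u(x,τ) = exp(-x)w(x,τ).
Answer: u(x, τ) = -2exp(-x)sin(x)cos(2τ) + 2exp(-x)sin(4x)cos(8τ)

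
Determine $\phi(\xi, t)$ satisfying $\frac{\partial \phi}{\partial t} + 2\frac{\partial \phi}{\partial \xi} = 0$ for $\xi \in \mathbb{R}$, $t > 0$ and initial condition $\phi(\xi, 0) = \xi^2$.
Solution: By method of characteristics (waves move right with speed 2):
Along characteristics $\xi - 2t =$ const, $\phi$ is constant, so $\phi(\xi,t) = f(\xi - 2t)$ with $f = \phi( \cdot , 0)$.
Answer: $\phi(\xi, t) = \xi^2 - 4 \xi t + 4 t^2$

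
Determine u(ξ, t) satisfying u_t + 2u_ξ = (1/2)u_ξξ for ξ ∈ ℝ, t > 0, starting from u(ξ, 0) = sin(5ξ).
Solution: Change to a moving frame: let η = ξ - 2t, σ = t and write u(ξ,t) = w(η,σ).
By the chain rule u_t = w_σ - 2w_η, u_ξ = w_η, u_ξξ = w_ηη.
Then u_t + 2u_ξ = w_σ: the advection term cancels and the PDE becomes the heat equation w_σ = (1/2)w_ηη on η ∈ ℝ.
Initial data: w(η,0) = u(η,0) = sin(5η).
On η ∈ ℝ each mode satisfies (sin(nη))″ = -n² sin(nη), so exp(-n²σ/2) sin(nη) solves the heat equation; by superposition w(η,σ) = Σ c_n exp(-n²σ/2) sin(nη).
Reading off the coefficients: c_5=1, so w(η,σ) = exp(-25σ/2)sin(5η).
Substituting back η = ξ - 2t, σ = t: u(ξ,t) = w(ξ - 2t, t).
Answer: u(ξ, t) = -exp(-25t/2)sin(10t - 5ξ)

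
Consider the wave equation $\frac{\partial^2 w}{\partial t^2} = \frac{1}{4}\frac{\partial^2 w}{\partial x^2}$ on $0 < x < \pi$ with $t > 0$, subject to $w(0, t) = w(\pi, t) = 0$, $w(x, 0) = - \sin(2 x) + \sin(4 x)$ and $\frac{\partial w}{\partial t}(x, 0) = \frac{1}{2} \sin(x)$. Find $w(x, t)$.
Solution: Using separation of variables $w = X(x)T(t)$:
Eigenfunctions: $\sin(nx)$, $n = 1, 2, 3, \ldots$
General solution: $w(x, t) = \sum [A_n \cos(n t/2) + B_n \sin(n t/2)] \sin(nx)$
From $w(x,0) = - \sin(2 x) + \sin(4 x)$: $A_2=-1, A_4=1$. From $w_t(x,0) = \frac{1}{2} \sin(x)$, using $w_t(x,0) = \sum \omega_n B_n \sin(nx)$ with $\omega_n = n/2$: $B_1 = (1/2)/(1/2) = 1$.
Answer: $w(x, t) = \sin(t/2) \sin(x) -  \sin(2 x) \cos(t) + \sin(4 x) \cos(2 t)$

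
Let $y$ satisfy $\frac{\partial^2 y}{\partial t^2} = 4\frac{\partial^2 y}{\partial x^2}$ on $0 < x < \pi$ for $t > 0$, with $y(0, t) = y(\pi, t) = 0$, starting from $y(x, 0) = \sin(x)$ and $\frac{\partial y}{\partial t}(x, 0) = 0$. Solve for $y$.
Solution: Separating variables: $y = \sum [A_n \cos(\omega_n t) + B_n \sin(\omega_n t)] \sin(nx)$, $\omega_n = 2n$. From ICs: $A_1=1$.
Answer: $y(x, t) = \sin(x) \cos(2 t)$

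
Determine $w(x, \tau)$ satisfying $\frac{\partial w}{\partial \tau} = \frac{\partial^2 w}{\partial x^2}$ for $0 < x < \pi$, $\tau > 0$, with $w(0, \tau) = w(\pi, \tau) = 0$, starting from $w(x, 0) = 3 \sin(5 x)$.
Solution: Using separation of variables $w = X(x)T(\tau)$:
Eigenfunctions: $\sin(nx)$, $n = 1, 2, 3, \ldots$
General solution: $w(x, \tau) = \sum c_n \sin(nx) e^{-n^2 \tau}$
Matching $w(x,0) = 3 \sin(5 x)$ term by term: $c_5=3$.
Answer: $w(x, \tau) = 3 e^{-25 \tau} \sin(5 x)$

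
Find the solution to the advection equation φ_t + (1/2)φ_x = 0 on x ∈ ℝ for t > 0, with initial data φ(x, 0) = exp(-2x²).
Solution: By method of characteristics (waves move right with speed 1/2):
Along characteristics x - (1/2)t = const, φ is constant, so φ(x,t) = f(x - (1/2)t) with f = φ(·, 0).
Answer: φ(x, t) = exp(-2(-t/2 + x)²)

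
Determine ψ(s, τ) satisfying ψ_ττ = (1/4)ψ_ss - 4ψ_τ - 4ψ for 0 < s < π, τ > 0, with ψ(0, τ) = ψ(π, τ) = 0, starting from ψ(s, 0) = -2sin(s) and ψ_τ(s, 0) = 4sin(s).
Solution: Substitute ψ = exp(-2τ)u, i.e. u = exp(2τ)ψ.
By the product rule, ψ_τ = exp(-2τ)(u_τ - 2u), ψ_ττ = exp(-2τ)(u_ττ - 4u_τ + 4u), ψ_ss = exp(-2τ)u_ss.
Substituting into the PDE and dividing by exp(-2τ): u_ττ - 4u_τ + 4u = (1/4)u_ss - 4(u_τ - 2u) - 4u.
The lower-order terms cancel, leaving the standard wave equation u_ττ = (1/4)u_ss.
Initial data for u: u(s,0) = ψ(s,0) = -2sin(s); u_τ(s,0) = ψ_τ(s,0) + 2ψ(s,0) = 0. The boundary conditions carry over: u(0,τ) = u(π,τ) = 0.
Solve for u:
  Using separation of variables u = X(s)T(τ):
  Eigenfunctions: sin(ns), n = 1, 2, 3, ...
  General solution: u(s, τ) = Σ [A_n cos(n τ/2) + B_n sin(n τ/2)] sin(ns)
  From u(s,0) = -2sin(s): A_1=-2. From u_τ(s,0) = 0: all B_n = 0.
Hence u(s,τ) = -2sin(s)cos(τ/2).
Transform back: ψ(s,τ) = exp(-2τ)u(s,τ).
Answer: ψ(s, τ) = -2exp(-2τ)sin(s)cos(τ/2)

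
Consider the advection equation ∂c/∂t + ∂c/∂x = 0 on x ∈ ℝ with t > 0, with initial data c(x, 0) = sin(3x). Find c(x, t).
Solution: By method of characteristics (waves move right with speed 1):
Along characteristics x - t = const, c is constant, so c(x,t) = f(x - t) with f = c(·, 0).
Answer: c(x, t) = -sin(3t - 3x)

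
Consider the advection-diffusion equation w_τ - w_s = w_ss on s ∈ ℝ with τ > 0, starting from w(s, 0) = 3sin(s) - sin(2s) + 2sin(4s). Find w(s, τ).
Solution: Change to a moving frame: let η = s + τ, σ = τ and write w(s,τ) = u(η,σ).
By the chain rule w_τ = u_σ + u_η, w_s = u_η, w_ss = u_ηη.
Then w_τ - w_s = u_σ: the advection term cancels and the PDE becomes the heat equation u_σ = u_ηη on η ∈ ℝ.
Initial data: u(η,0) = w(η,0) = 3sin(η) - sin(2η) + 2sin(4η).
On η ∈ ℝ each mode satisfies (sin(nη))″ = -n² sin(nη), so exp(-n²σ) sin(nη) solves the heat equation; by superposition u(η,σ) = Σ c_n exp(-n²σ) sin(nη).
Reading off the coefficients: c_1=3, c_2=-1, c_4=2, so u(η,σ) = 3exp(-σ)sin(η) - exp(-4σ)sin(2η) + 2exp(-16σ)sin(4η).
Substituting back η = s + τ, σ = τ: w(s,τ) = u(s + τ, τ).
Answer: w(s, τ) = 3exp(-τ)sin(s + τ) - exp(-4τ)sin(2s + 2τ) + 2exp(-16τ)sin(4s + 4τ)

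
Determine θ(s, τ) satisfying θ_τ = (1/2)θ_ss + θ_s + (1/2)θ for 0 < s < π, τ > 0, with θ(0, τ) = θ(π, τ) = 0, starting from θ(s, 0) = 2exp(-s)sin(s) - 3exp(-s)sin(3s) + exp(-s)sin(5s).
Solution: Substitute θ = exp(-s)u, i.e. u = exp(s)θ.
By the product rule, θ_s = exp(-s)(u_s - u), θ_ss = exp(-s)(u_ss - 2u_s + u), θ_τ = exp(-s)u_τ.
Substituting into the PDE and dividing by exp(-s): u_τ = (1/2)(u_ss - 2u_s + u) + (u_s - u) + (1/2)u.
The lower-order terms cancel, leaving the standard heat equation u_τ = (1/2)u_ss.
Initial data for u: u(s,0) = exp(s)θ(s,0) = 2sin(s) - 3sin(3s) + sin(5s). The boundary conditions carry over: u(0,τ) = u(π,τ) = 0.
Solve for u:
  Using separation of variables u = X(s)G(τ):
  Eigenfunctions: sin(ns), n = 1, 2, 3, ...
  General solution: u(s, τ) = Σ c_n sin(ns) exp(-n² τ/2)
  Matching u(s,0) = 2sin(s) - 3sin(3s) + sin(5s) term by term: c_1=2, c_3=-3, c_5=1.
Hence u(s,τ) = 2exp(-τ/2)sin(s) - 3exp(-9τ/2)sin(3s) + exp(-25τ/2)sin(5s).
Transform back: θ(s,τ) = exp(-s)u(s,τ).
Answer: θ(s, τ) = 2exp(-s)exp(-τ/2)sin(s) - 3exp(-s)exp(-9τ/2)sin(3s) + exp(-s)exp(-25τ/2)sin(5s)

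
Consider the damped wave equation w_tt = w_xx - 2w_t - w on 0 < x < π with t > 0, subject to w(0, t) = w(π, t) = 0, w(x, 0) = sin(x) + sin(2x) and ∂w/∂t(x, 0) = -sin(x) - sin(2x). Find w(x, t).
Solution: Substitute w = exp(-t)u.
Then w_t = exp(-t)(u_t - u), w_tt = exp(-t)(u_tt - 2u_t + u), w_xx = exp(-t)u_xx; substituting and dividing by exp(-t), the lower-order terms cancel: u_tt = u_xx (standard wave equation).
Data for u: u(x,0) = w(x,0) = sin(x) + sin(2x); u_t(x,0) = w_t(x,0) + w(x,0) = 0. The boundary conditions carry over: u(0,t) = u(π,t) = 0.
Separating variables: u = Σ [A_n cos(ω_n t) + B_n sin(ω_n t)] sin(nx), ω_n = n. From ICs: A_1=1, A_2=1.
So u(x,t) = sin(x)cos(t) + sin(2x)cos(2t), and w(x,t) = exp(-t)u(x,t).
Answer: w(x, t) = exp(-t)sin(x)cos(t) + exp(-t)sin(2x)cos(2t)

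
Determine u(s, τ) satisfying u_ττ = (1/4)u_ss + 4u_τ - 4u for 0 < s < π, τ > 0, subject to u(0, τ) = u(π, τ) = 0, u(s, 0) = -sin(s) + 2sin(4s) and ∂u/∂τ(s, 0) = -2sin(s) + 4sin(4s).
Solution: Substitute u = exp(2τ)w, i.e. w = exp(-2τ)u.
By the product rule, u_τ = exp(2τ)(w_τ + 2w), u_ττ = exp(2τ)(w_ττ + 4w_τ + 4w), u_ss = exp(2τ)w_ss.
Substituting into the PDE and dividing by exp(2τ): w_ττ + 4w_τ + 4w = (1/4)w_ss + 4(w_τ + 2w) - 4w.
The lower-order terms cancel, leaving the standard wave equation w_ττ = (1/4)w_ss.
Initial data for w: w(s,0) = u(s,0) = -sin(s) + 2sin(4s); w_τ(s,0) = u_τ(s,0) - 2u(s,0) = 0. The boundary conditions carry over: w(0,τ) = w(π,τ) = 0.
Solve for w:
  Using separation of variables w = X(s)T(τ):
  Eigenfunctions: sin(ns), n = 1, 2, 3, ...
  General solution: w(s, τ) = Σ [A_n cos(n τ/2) + B_n sin(n τ/2)] sin(ns)
  From w(s,0) = -sin(s) + 2sin(4s): A_1=-1, A_4=2. From w_τ(s,0) = 0: all B_n = 0.
Hence w(s,τ) = -sin(s)cos(τ/2) + 2sin(4s)cos(2τ).
Transform back: u(s,τ) = exp(2τ)w(s,τ).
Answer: u(s, τ) = -exp(2τ)sin(s)cos(τ/2) + 2exp(2τ)sin(4s)cos(2τ)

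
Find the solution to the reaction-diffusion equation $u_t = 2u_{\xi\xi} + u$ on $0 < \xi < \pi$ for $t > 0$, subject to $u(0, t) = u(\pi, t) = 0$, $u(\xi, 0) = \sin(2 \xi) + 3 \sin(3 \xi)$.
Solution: Substitute $u = e^{t}w$.
Then $u_t = e^{t}(w_t + w)$, $u_{\xi\xi} = e^{t}w_{\xi\xi}$; substituting and dividing by $e^{t}$, the lower-order terms cancel: $w_t = 2w_{\xi\xi}$ (standard heat equation).
Data for $w$: $w(\xi,0) = u(\xi,0) = \sin(2 \xi) + 3 \sin(3 \xi)$. The boundary conditions carry over: $w(0,t) = w(\pi,t) = 0$.
Separating variables: $w = \sum c_n e^{-2n^2t} \sin(n\xi)$. From $w(\xi,0) = \sin(2 \xi) + 3 \sin(3 \xi)$: $c_2=1, c_3=3$.
So $w(\xi,t) = e^{-8 t} \sin(2 \xi) + 3 e^{-18 t} \sin(3 \xi)$, and $u(\xi,t) = e^{t}w(\xi,t)$.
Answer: $u(\xi, t) = e^{-7 t} \sin(2 \xi) + 3 e^{-17 t} \sin(3 \xi)$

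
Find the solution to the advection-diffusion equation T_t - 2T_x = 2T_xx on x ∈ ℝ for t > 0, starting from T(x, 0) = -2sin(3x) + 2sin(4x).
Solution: Moving frame: η = x + 2t, σ = t, T = u(η,σ), so T_t = u_σ + 2u_η and T_xx = u_ηη.
Hence T_t - 2T_x = u_σ and the PDE becomes the heat equation u_σ = 2u_ηη on η ∈ ℝ.
Initial data: u(η,0) = T(η,0) = -2sin(3η) + 2sin(4η). Each mode sin(nη) decays as exp(-2n²σ) on ℝ, so u(η,σ) = Σ c_n exp(-2n²σ) sin(nη) with c_3=-2, c_4=2: u(η,σ) = -2exp(-18σ)sin(3η) + 2exp(-32σ)sin(4η).
Substituting back: T(x,t) = u(x + 2t, t).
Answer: T(x, t) = -2exp(-18t)sin(6t + 3x) + 2exp(-32t)sin(8t + 4x)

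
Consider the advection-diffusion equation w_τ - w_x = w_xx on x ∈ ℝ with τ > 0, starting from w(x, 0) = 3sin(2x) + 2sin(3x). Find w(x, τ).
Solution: Moving frame: η = x + τ, σ = τ, w = u(η,σ), so w_τ = u_σ + u_η and w_xx = u_ηη.
Hence w_τ - w_x = u_σ and the PDE becomes the heat equation u_σ = u_ηη on η ∈ ℝ.
Initial data: u(η,0) = w(η,0) = 3sin(2η) + 2sin(3η). Each mode sin(nη) decays as exp(-n²σ) on ℝ, so u(η,σ) = Σ c_n exp(-n²σ) sin(nη) with c_2=3, c_3=2: u(η,σ) = 3exp(-4σ)sin(2η) + 2exp(-9σ)sin(3η).
Substituting back: w(x,τ) = u(x + τ, τ).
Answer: w(x, τ) = 3exp(-4τ)sin(2x + 2τ) + 2exp(-9τ)sin(3x + 3τ)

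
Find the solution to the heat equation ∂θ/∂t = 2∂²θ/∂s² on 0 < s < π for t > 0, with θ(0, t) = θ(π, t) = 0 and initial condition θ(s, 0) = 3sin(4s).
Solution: Using separation of variables θ = X(s)G(t):
Eigenfunctions: sin(ns), n = 1, 2, 3, ...
General solution: θ(s, t) = Σ c_n sin(ns) exp(-2n² t)
Matching θ(s,0) = 3sin(4s) term by term: c_4=3.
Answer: θ(s, t) = 3exp(-32t)sin(4s)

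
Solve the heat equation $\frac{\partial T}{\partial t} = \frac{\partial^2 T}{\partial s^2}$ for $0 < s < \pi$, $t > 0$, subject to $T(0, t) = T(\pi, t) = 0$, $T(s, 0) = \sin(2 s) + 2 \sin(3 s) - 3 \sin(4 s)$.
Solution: Using separation of variables $T = X(s)G(t)$:
Eigenfunctions: $\sin(ns)$, $n = 1, 2, 3, \ldots$
General solution: $T(s, t) = \sum c_n \sin(ns) e^{-n^2 t}$
Matching $T(s,0) = \sin(2 s) + 2 \sin(3 s) - 3 \sin(4 s)$ term by term: $c_2=1, c_3=2, c_4=-3$.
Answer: $T(s, t) = e^{-4 t} \sin(2 s) + 2 e^{-9 t} \sin(3 s) - 3 e^{-16 t} \sin(4 s)$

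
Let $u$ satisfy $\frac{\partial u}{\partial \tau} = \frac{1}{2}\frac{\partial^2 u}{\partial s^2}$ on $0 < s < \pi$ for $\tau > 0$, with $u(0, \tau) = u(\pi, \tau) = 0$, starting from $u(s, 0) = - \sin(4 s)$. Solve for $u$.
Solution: Using separation of variables $u = X(s)T(\tau)$:
Eigenfunctions: $\sin(ns)$, $n = 1, 2, 3, \ldots$
General solution: $u(s, \tau) = \sum c_n \sin(ns) e^{-n^2 \tau/2}$
Matching $u(s,0) = - \sin(4 s)$ term by term: $c_4=-1$.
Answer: $u(s, \tau) = - e^{-8 \tau} \sin(4 s)$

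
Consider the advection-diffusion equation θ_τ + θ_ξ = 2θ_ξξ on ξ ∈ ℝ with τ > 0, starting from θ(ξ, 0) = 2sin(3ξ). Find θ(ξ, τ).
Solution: Moving frame: η = ξ - τ, σ = τ, θ = u(η,σ), so θ_τ = u_σ - u_η and θ_ξξ = u_ηη.
Hence θ_τ + θ_ξ = u_σ and the PDE becomes the heat equation u_σ = 2u_ηη on η ∈ ℝ.
Initial data: u(η,0) = θ(η,0) = 2sin(3η). Each mode sin(nη) decays as exp(-2n²σ) on ℝ, so u(η,σ) = Σ c_n exp(-2n²σ) sin(nη) with c_3=2: u(η,σ) = 2exp(-18σ)sin(3η).
Substituting back: θ(ξ,τ) = u(ξ - τ, τ).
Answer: θ(ξ, τ) = 2exp(-18τ)sin(3ξ - 3τ)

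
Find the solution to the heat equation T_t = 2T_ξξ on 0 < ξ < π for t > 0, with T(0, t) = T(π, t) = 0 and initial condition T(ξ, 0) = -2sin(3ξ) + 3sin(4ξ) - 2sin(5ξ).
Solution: Separating variables: T = Σ c_n exp(-2n²t) sin(nξ). From T(ξ,0) = -2sin(3ξ) + 3sin(4ξ) - 2sin(5ξ): c_3=-2, c_4=3, c_5=-2.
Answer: T(ξ, t) = -2exp(-18t)sin(3ξ) + 3exp(-32t)sin(4ξ) - 2exp(-50t)sin(5ξ)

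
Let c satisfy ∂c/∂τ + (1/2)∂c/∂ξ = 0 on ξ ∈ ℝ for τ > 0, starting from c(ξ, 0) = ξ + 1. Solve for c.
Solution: By characteristics (dξ/dτ = 1/2), c(ξ,τ) = f(ξ - (1/2)τ) with f = c(·, 0).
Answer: c(ξ, τ) = ξ - (1/2)τ + 1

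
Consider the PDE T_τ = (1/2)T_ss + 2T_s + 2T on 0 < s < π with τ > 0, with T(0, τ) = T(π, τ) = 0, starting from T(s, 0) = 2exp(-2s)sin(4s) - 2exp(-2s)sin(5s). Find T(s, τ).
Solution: Substitute T = exp(-2s)u, i.e. u = exp(2s)T.
By the product rule, T_s = exp(-2s)(u_s - 2u), T_ss = exp(-2s)(u_ss - 4u_s + 4u), T_τ = exp(-2s)u_τ.
Substituting into the PDE and dividing by exp(-2s): u_τ = (1/2)(u_ss - 4u_s + 4u) + 2(u_s - 2u) + 2u.
The lower-order terms cancel, leaving the standard heat equation u_τ = (1/2)u_ss.
Initial data for u: u(s,0) = exp(2s)T(s,0) = 2sin(4s) - 2sin(5s). The boundary conditions carry over: u(0,τ) = u(π,τ) = 0.
Solve for u:
  Using separation of variables u = X(s)G(τ):
  Eigenfunctions: sin(ns), n = 1, 2, 3, ...
  General solution: u(s, τ) = Σ c_n sin(ns) exp(-n² τ/2)
  Matching u(s,0) = 2sin(4s) - 2sin(5s) term by term: c_4=2, c_5=-2.
Hence u(s,τ) = 2exp(-8τ)sin(4s) - 2exp(-25τ/2)sin(5s).
Transform back: T(s,τ) = exp(-2s)u(s,τ).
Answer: T(s, τ) = 2exp(-2s)exp(-8τ)sin(4s) - 2exp(-2s)exp(-25τ/2)sin(5s)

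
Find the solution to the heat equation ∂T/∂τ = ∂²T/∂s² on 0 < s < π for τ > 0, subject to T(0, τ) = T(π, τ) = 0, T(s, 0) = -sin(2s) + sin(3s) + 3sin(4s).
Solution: Using separation of variables T = X(s)G(τ):
Eigenfunctions: sin(ns), n = 1, 2, 3, ...
General solution: T(s, τ) = Σ c_n sin(ns) exp(-n² τ)
Matching T(s,0) = -sin(2s) + sin(3s) + 3sin(4s) term by term: c_2=-1, c_3=1, c_4=3.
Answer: T(s, τ) = -exp(-4τ)sin(2s) + exp(-9τ)sin(3s) + 3exp(-16τ)sin(4s)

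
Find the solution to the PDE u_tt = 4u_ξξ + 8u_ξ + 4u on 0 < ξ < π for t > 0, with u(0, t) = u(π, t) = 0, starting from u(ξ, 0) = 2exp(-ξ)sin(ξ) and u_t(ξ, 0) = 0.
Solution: Substitute u = exp(-ξ)w.
Then u_ξ = exp(-ξ)(w_ξ - w), u_ξξ = exp(-ξ)(w_ξξ - 2w_ξ + w), u_tt = exp(-ξ)w_tt; substituting and dividing by exp(-ξ), the lower-order terms cancel: w_tt = 4w_ξξ (standard wave equation).
Data for w: w(ξ,0) = exp(ξ)u(ξ,0) = 2sin(ξ); w_t(ξ,0) = exp(ξ)u_t(ξ,0) = 0. The boundary conditions carry over: w(0,t) = w(π,t) = 0.
Separating variables: w = Σ [A_n cos(ω_n t) + B_n sin(ω_n t)] sin(nξ), ω_n = 2n. From ICs: A_1=2.
So w(ξ,t) = 2sin(ξ)cos(2t), and u(ξ,t) = exp(-ξ)w(ξ,t).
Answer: u(ξ, t) = 2exp(-ξ)sin(ξ)cos(2t)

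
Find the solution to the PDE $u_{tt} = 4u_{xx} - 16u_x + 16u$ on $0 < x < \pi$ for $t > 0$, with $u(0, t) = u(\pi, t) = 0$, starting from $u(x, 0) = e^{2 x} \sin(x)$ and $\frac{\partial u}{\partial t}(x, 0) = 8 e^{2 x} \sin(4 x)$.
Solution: Substitute $u = e^{2x}w$.
Then $u_x = e^{2x}(w_x + 2w)$, $u_{xx} = e^{2x}(w_{xx} + 4w_x + 4w)$, $u_{tt} = e^{2x}w_{tt}$; substituting and dividing by $e^{2x}$, the lower-order terms cancel: $w_{tt} = 4w_{xx}$ (standard wave equation).
Data for $w$: $w(x,0) = e^{-2x}u(x,0) = \sin(x)$; $w_t(x,0) = e^{-2x}u_t(x,0) = 8 \sin(4 x)$. The boundary conditions carry over: $w(0,t) = w(\pi,t) = 0$.
Separating variables: $w = \sum [A_n \cos(\omega_n t) + B_n \sin(\omega_n t)] \sin(nx)$, $\omega_n = 2n$. From ICs ($B_n$ = velocity coefficient / $\omega_n$): $A_1=1, B_4=1$.
So $w(x,t) = \sin(8 t) \sin(4 x) + \sin(x) \cos(2 t)$, and $u(x,t) = e^{2x}w(x,t)$.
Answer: $u(x, t) = e^{2 x} \sin(8 t) \sin(4 x) + e^{2 x} \sin(x) \cos(2 t)$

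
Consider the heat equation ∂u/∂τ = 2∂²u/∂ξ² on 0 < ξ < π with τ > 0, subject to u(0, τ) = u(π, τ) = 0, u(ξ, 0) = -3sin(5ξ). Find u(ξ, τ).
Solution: Separating variables: u = Σ c_n exp(-2n²τ) sin(nξ). From u(ξ,0) = -3sin(5ξ): c_5=-3.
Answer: u(ξ, τ) = -3exp(-50τ)sin(5ξ)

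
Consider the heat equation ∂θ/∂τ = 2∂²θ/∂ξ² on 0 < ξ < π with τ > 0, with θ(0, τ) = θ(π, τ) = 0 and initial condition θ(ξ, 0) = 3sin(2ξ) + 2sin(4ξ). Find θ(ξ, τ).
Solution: Using separation of variables θ = X(ξ)G(τ):
Eigenfunctions: sin(nξ), n = 1, 2, 3, ...
General solution: θ(ξ, τ) = Σ c_n sin(nξ) exp(-2n² τ)
Matching θ(ξ,0) = 3sin(2ξ) + 2sin(4ξ) term by term: c_2=3, c_4=2.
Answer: θ(ξ, τ) = 3exp(-8τ)sin(2ξ) + 2exp(-32τ)sin(4ξ)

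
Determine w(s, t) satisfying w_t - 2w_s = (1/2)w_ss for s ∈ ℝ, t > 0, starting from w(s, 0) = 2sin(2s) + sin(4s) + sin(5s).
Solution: Moving frame: η = s + 2t, σ = t, w = u(η,σ), so w_t = u_σ + 2u_η and w_ss = u_ηη.
Hence w_t - 2w_s = u_σ and the PDE becomes the heat equation u_σ = (1/2)u_ηη on η ∈ ℝ.
Initial data: u(η,0) = w(η,0) = 2sin(2η) + sin(4η) + sin(5η). Each mode sin(nη) decays as exp(-n²σ/2) on ℝ, so u(η,σ) = Σ c_n exp(-n²σ/2) sin(nη) with c_2=2, c_4=1, c_5=1: u(η,σ) = 2exp(-2σ)sin(2η) + exp(-8σ)sin(4η) + exp(-25σ/2)sin(5η).
Substituting back: w(s,t) = u(s + 2t, t).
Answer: w(s, t) = 2exp(-2t)sin(2s + 4t) + exp(-8t)sin(4s + 8t) + exp(-25t/2)sin(5s + 10t)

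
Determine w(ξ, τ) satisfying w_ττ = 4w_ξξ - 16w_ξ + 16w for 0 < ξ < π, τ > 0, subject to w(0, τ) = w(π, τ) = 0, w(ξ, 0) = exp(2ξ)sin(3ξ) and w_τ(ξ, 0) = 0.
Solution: Substitute w = exp(2ξ)u.
Then w_ξ = exp(2ξ)(u_ξ + 2u), w_ξξ = exp(2ξ)(u_ξξ + 4u_ξ + 4u), w_ττ = exp(2ξ)u_ττ; substituting and dividing by exp(2ξ), the lower-order terms cancel: u_ττ = 4u_ξξ (standard wave equation).
Data for u: u(ξ,0) = exp(-2ξ)w(ξ,0) = sin(3ξ); u_τ(ξ,0) = exp(-2ξ)w_τ(ξ,0) = 0. The boundary conditions carry over: u(0,τ) = u(π,τ) = 0.
Separating variables: u = Σ [A_n cos(ω_n τ) + B_n sin(ω_n τ)] sin(nξ), ω_n = 2n. From ICs: A_3=1.
So u(ξ,τ) = sin(3ξ)cos(6τ), and w(ξ,τ) = exp(2ξ)u(ξ,τ).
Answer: w(ξ, τ) = exp(2ξ)sin(3ξ)cos(6τ)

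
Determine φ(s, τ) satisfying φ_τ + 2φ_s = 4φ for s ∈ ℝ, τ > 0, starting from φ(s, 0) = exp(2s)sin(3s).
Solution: Substitute φ = exp(2s)u.
Then φ_s = exp(2s)(u_s + 2u), φ_τ = exp(2s)u_τ; substituting and dividing by exp(2s), the lower-order terms cancel: u_τ + 2u_s = 0 (standard advection equation).
Data for u: u(s,0) = exp(-2s)φ(s,0) = sin(3s).
By characteristics (ds/dτ = 2), u(s,τ) = f(s - 2τ) with f = u(·, 0).
So u(s,τ) = sin(3s - 6τ), and φ(s,τ) = exp(2s)u(s,τ).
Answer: φ(s, τ) = exp(2s)sin(3s - 6τ)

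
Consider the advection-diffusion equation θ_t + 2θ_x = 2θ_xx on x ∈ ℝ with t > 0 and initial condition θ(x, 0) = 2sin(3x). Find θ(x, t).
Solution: Change to a moving frame: let η = x - 2t, σ = t and write θ(x,t) = u(η,σ).
By the chain rule θ_t = u_σ - 2u_η, θ_x = u_η, θ_xx = u_ηη.
Then θ_t + 2θ_x = u_σ: the advection term cancels and the PDE becomes the heat equation u_σ = 2u_ηη on η ∈ ℝ.
Initial data: u(η,0) = θ(η,0) = 2sin(3η).
On η ∈ ℝ each mode satisfies (sin(nη))″ = -n² sin(nη), so exp(-2n²σ) sin(nη) solves the heat equation; by superposition u(η,σ) = Σ c_n exp(-2n²σ) sin(nη).
Reading off the coefficients: c_3=2, so u(η,σ) = 2exp(-18σ)sin(3η).
Substituting back η = x - 2t, σ = t: θ(x,t) = u(x - 2t, t).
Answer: θ(x, t) = -2exp(-18t)sin(6t - 3x)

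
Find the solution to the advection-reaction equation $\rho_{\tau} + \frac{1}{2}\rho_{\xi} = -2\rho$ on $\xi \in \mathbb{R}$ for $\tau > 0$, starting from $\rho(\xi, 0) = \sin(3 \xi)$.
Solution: Substitute $\rho = e^{-2\tau}u$, i.e. $u = e^{2\tau}\rho$.
By the product rule, $\rho_{\tau} = e^{-2\tau}(u_{\tau} - 2u)$, $\rho_{\xi} = e^{-2\tau}u_{\xi}$.
Substituting into the PDE and dividing by $e^{-2\tau}$: $u_{\tau} - 2u + \frac{1}{2}u_{\xi} = -2u$.
The lower-order terms cancel, leaving the standard advection equation $u_{\tau} + \frac{1}{2}u_{\xi} = 0$.
Initial data for $u$: $u(\xi,0) = \rho(\xi,0) = \sin(3 \xi)$.
Solve for $u$:
  By method of characteristics (waves move right with speed 1/2):
  Along characteristics $\xi - \frac{1}{2}\tau =$ const, $u$ is constant, so $u(\xi,\tau) = f(\xi - \frac{1}{2}\tau)$ with $f = u( \cdot , 0)$.
Hence $u(\xi,\tau) = \sin(3 \xi - 3 \tau/2)$.
Transform back: $\rho(\xi,\tau) = e^{-2\tau}u(\xi,\tau)$.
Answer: $\rho(\xi, \tau) = - e^{-2 \tau} \sin(3 \tau/2 - 3 \xi)$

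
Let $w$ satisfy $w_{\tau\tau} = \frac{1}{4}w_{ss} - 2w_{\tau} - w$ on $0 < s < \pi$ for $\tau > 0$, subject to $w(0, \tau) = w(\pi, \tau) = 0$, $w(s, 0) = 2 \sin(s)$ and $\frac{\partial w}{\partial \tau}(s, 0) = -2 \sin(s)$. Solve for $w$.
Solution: Substitute $w = e^{-\tau}u$, i.e. $u = e^{\tau}w$.
By the product rule, $w_{\tau} = e^{-\tau}(u_{\tau} - u)$, $w_{\tau\tau} = e^{-\tau}(u_{\tau\tau} - 2u_{\tau} + u)$, $w_{ss} = e^{-\tau}u_{ss}$.
Substituting into the PDE and dividing by $e^{-\tau}$: $u_{\tau\tau} - 2u_{\tau} + u = \frac{1}{4}u_{ss} - 2(u_{\tau} - u) - u$.
The lower-order terms cancel, leaving the standard wave equation $u_{\tau\tau} = \frac{1}{4}u_{ss}$.
Initial data for $u$: $u(s,0) = w(s,0) = 2 \sin(s)$; $u_{\tau}(s,0) = w_{\tau}(s,0) + w(s,0) = 0$. The boundary conditions carry over: $u(0,\tau) = u(\pi,\tau) = 0$.
Solve for $u$:
  Using separation of variables $u = X(s)T(\tau)$:
  Eigenfunctions: $\sin(ns)$, $n = 1, 2, 3, \ldots$
  General solution: $u(s, \tau) = \sum [A_n \cos(n \tau/2) + B_n \sin(n \tau/2)] \sin(ns)$
  From $u(s,0) = 2 \sin(s)$: $A_1=2$. From $u_{\tau}(s,0) = 0$: all $B_n = 0$.
Hence $u(s,\tau) = 2 \sin(s) \cos(\tau/2)$.
Transform back: $w(s,\tau) = e^{-\tau}u(s,\tau)$.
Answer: $w(s, \tau) = 2 e^{-\tau} \sin(s) \cos(\tau/2)$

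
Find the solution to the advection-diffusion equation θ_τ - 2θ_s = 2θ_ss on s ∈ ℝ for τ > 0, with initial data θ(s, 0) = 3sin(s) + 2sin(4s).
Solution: Change to a moving frame: let η = s + 2τ, σ = τ and write θ(s,τ) = u(η,σ).
By the chain rule θ_τ = u_σ + 2u_η, θ_s = u_η, θ_ss = u_ηη.
Then θ_τ - 2θ_s = u_σ: the advection term cancels and the PDE becomes the heat equation u_σ = 2u_ηη on η ∈ ℝ.
Initial data: u(η,0) = θ(η,0) = 3sin(η) + 2sin(4η).
On η ∈ ℝ each mode satisfies (sin(nη))″ = -n² sin(nη), so exp(-2n²σ) sin(nη) solves the heat equation; by superposition u(η,σ) = Σ c_n exp(-2n²σ) sin(nη).
Reading off the coefficients: c_1=3, c_4=2, so u(η,σ) = 3exp(-2σ)sin(η) + 2exp(-32σ)sin(4η).
Substituting back η = s + 2τ, σ = τ: θ(s,τ) = u(s + 2τ, τ).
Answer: θ(s, τ) = 3exp(-2τ)sin(s + 2τ) + 2exp(-32τ)sin(4s + 8τ)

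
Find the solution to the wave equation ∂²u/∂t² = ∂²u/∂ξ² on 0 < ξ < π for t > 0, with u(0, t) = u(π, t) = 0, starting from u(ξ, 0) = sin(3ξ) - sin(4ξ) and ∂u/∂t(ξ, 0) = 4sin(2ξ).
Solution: Using separation of variables u = X(ξ)T(t):
Eigenfunctions: sin(nξ), n = 1, 2, 3, ...
General solution: u(ξ, t) = Σ [A_n cos(n t) + B_n sin(n t)] sin(nξ)
From u(ξ,0) = sin(3ξ) - sin(4ξ): A_3=1, A_4=-1. From u_t(ξ,0) = 4sin(2ξ), using u_t(ξ,0) = Σ ω_n B_n sin(nξ) with ω_n = n: B_2 = 4/2 = 2.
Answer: u(ξ, t) = 2sin(2t)sin(2ξ) + sin(3ξ)cos(3t) - sin(4ξ)cos(4t)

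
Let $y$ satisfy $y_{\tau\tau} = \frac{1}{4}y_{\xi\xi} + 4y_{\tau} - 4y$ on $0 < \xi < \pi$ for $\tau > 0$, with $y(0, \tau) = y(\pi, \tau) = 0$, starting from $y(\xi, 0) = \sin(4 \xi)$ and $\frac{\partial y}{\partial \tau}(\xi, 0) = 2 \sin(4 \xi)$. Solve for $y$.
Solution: Substitute $y = e^{2\tau}u$.
Then $y_{\tau} = e^{2\tau}(u_{\tau} + 2u)$, $y_{\tau\tau} = e^{2\tau}(u_{\tau\tau} + 4u_{\tau} + 4u)$, $y_{\xi\xi} = e^{2\tau}u_{\xi\xi}$; substituting and dividing by $e^{2\tau}$, the lower-order terms cancel: $u_{\tau\tau} = \frac{1}{4}u_{\xi\xi}$ (standard wave equation).
Data for $u$: $u(\xi,0) = y(\xi,0) = \sin(4 \xi)$; $u_{\tau}(\xi,0) = y_{\tau}(\xi,0) - 2y(\xi,0) = 0$. The boundary conditions carry over: $u(0,\tau) = u(\pi,\tau) = 0$.
Separating variables: $u = \sum [A_n \cos(\omega_n \tau) + B_n \sin(\omega_n \tau)] \sin(n\xi)$, $\omega_n = n/2$. From ICs: $A_4=1$.
So $u(\xi,\tau) = \sin(4 \xi) \cos(2 \tau)$, and $y(\xi,\tau) = e^{2\tau}u(\xi,\tau)$.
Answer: $y(\xi, \tau) = e^{2 \tau} \sin(4 \xi) \cos(2 \tau)$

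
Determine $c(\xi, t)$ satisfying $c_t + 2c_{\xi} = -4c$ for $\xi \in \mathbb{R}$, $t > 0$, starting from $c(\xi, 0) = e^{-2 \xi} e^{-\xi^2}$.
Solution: Substitute $c = e^{-2\xi}u$, i.e. $u = e^{2\xi}c$.
By the product rule, $c_{\xi} = e^{-2\xi}(u_{\xi} - 2u)$, $c_t = e^{-2\xi}u_t$.
Substituting into the PDE and dividing by $e^{-2\xi}$: $u_t + 2(u_{\xi} - 2u) = -4u$.
The lower-order terms cancel, leaving the standard advection equation $u_t + 2u_{\xi} = 0$.
Initial data for $u$: $u(\xi,0) = e^{2\xi}c(\xi,0) = e^{-\xi^2}$.
Solve for $u$:
  By method of characteristics (waves move right with speed 2):
  Along characteristics $\xi - 2t =$ const, $u$ is constant, so $u(\xi,t) = f(\xi - 2t)$ with $f = u( \cdot , 0)$.
Hence $u(\xi,t) = e^{-(-2 t + \xi)^2}$.
Transform back: $c(\xi,t) = e^{-2\xi}u(\xi,t)$.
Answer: $c(\xi, t) = e^{-2 \xi} e^{-(\xi - 2 t)^2}$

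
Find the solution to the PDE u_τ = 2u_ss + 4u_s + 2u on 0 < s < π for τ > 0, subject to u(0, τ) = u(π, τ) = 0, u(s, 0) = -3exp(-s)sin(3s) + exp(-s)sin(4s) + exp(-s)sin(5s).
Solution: Substitute u = exp(-s)w.
Then u_s = exp(-s)(w_s - w), u_ss = exp(-s)(w_ss - 2w_s + w), u_τ = exp(-s)w_τ; substituting and dividing by exp(-s), the lower-order terms cancel: w_τ = 2w_ss (standard heat equation).
Data for w: w(s,0) = exp(s)u(s,0) = -3sin(3s) + sin(4s) + sin(5s). The boundary conditions carry over: w(0,τ) = w(π,τ) = 0.
Separating variables: w = Σ c_n exp(-2n²τ) sin(ns). From w(s,0) = -3sin(3s) + sin(4s) + sin(5s): c_3=-3, c_4=1, c_5=1.
So w(s,τ) = -3exp(-18τ)sin(3s) + exp(-32τ)sin(4s) + exp(-50τ)sin(5s), and u(s,τ) = exp(-s)w(s,τ).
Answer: u(s, τ) = -3exp(-s)exp(-18τ)sin(3s) + exp(-s)exp(-32τ)sin(4s) + exp(-s)exp(-50τ)sin(5s)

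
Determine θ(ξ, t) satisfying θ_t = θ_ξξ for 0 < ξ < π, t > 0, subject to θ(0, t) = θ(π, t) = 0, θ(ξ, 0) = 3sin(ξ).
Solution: Using separation of variables θ = X(ξ)G(t):
Eigenfunctions: sin(nξ), n = 1, 2, 3, ...
General solution: θ(ξ, t) = Σ c_n sin(nξ) exp(-n² t)
Matching θ(ξ,0) = 3sin(ξ) term by term: c_1=3.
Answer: θ(ξ, t) = 3exp(-t)sin(ξ)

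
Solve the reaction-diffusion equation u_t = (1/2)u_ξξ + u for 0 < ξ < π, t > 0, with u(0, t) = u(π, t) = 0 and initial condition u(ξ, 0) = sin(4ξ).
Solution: Substitute u = exp(t)w, i.e. w = exp(-t)u.
By the product rule, u_t = exp(t)(w_t + w), u_ξξ = exp(t)w_ξξ.
Substituting into the PDE and dividing by exp(t): w_t + w = (1/2)w_ξξ + w.
The lower-order terms cancel, leaving the standard heat equation w_t = (1/2)w_ξξ.
Initial data for w: w(ξ,0) = u(ξ,0) = sin(4ξ). The boundary conditions carry over: w(0,t) = w(π,t) = 0.
Solve for w:
  Using separation of variables w = X(ξ)T(t):
  Eigenfunctions: sin(nξ), n = 1, 2, 3, ...
  General solution: w(ξ, t) = Σ c_n sin(nξ) exp(-n² t/2)
  Matching w(ξ,0) = sin(4ξ) term by term: c_4=1.
Hence w(ξ,t) = exp(-8t)sin(4ξ).
Transform back: u(ξ,t) = exp(t)w(ξ,t).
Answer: u(ξ, t) = exp(-7t)sin(4ξ)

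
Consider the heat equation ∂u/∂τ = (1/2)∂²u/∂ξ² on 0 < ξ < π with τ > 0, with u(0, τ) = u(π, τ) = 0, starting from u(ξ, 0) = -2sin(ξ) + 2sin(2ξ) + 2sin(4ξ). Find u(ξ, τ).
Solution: Using separation of variables u = X(ξ)T(τ):
Eigenfunctions: sin(nξ), n = 1, 2, 3, ...
General solution: u(ξ, τ) = Σ c_n sin(nξ) exp(-n² τ/2)
Matching u(ξ,0) = -2sin(ξ) + 2sin(2ξ) + 2sin(4ξ) term by term: c_1=-2, c_2=2, c_4=2.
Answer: u(ξ, τ) = 2exp(-2τ)sin(2ξ) + 2exp(-8τ)sin(4ξ) - 2exp(-τ/2)sin(ξ)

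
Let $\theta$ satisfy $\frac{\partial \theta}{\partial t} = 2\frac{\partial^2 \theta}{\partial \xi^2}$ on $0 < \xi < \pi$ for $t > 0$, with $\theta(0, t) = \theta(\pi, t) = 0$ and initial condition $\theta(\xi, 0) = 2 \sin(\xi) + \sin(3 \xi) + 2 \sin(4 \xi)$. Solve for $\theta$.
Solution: Using separation of variables $\theta = X(\xi)G(t)$:
Eigenfunctions: $\sin(n\xi)$, $n = 1, 2, 3, \ldots$
General solution: $\theta(\xi, t) = \sum c_n \sin(n\xi) e^{-2n^2 t}$
Matching $\theta(\xi,0) = 2 \sin(\xi) + \sin(3 \xi) + 2 \sin(4 \xi)$ term by term: $c_1=2, c_3=1, c_4=2$.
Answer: $\theta(\xi, t) = 2 e^{-2 t} \sin(\xi) + e^{-18 t} \sin(3 \xi) + 2 e^{-32 t} \sin(4 \xi)$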